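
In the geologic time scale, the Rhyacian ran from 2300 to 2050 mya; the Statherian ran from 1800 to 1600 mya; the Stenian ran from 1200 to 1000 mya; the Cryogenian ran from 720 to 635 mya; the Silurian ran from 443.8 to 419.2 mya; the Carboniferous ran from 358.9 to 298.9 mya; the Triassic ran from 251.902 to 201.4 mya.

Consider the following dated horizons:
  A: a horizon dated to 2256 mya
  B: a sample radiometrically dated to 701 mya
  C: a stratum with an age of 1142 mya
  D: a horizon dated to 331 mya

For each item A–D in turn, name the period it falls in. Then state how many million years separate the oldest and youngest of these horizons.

Match each age against the start–end ranges in the excerpt: A = 2256 Ma → Rhyacian (2300–2050); B = 701 Ma → Cryogenian (720–635); C = 1142 Ma → Stenian (1200–1000); D = 331 Ma → Carboniferous (358.9–298.9).
The largest age is 2256 Ma and the smallest is 331 Ma; their difference is 1925 Myr.

A — Rhyacian; B — Cryogenian; C — Stenian; D — Carboniferous; span 1925 million years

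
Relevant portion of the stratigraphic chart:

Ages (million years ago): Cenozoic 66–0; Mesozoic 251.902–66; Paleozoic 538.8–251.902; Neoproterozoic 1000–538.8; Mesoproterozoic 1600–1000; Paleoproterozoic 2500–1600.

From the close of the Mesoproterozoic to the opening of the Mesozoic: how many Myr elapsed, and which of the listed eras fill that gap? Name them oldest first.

The Mesoproterozoic closes at 1000 Ma and the Mesozoic opens at 251.902 Ma, so the interval is 1000 − 251.902 = 748.098 Myr.
An era fits inside if it starts at or after 1000 Ma and ends at or before 251.902 Ma; oldest first that gives Neoproterozoic, Paleozoic.

748.098 million years; Neoproterozoic, Paleozoic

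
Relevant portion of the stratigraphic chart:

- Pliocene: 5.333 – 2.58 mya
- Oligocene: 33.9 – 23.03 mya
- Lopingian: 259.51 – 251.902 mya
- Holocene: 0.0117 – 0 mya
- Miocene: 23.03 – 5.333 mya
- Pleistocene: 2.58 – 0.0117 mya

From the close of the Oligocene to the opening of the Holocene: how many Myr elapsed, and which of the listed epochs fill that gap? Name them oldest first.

The Oligocene closes at 23.03 Ma and the Holocene opens at 0.0117 Ma, so the interval is 23.03 − 0.0117 = 23.0183 Myr.
An epoch fits inside if it starts at or after 23.03 Ma and ends at or before 0.0117 Ma; oldest first that gives Miocene, Pliocene, Pleistocene.

23.0183 million years; Miocene, Pliocene, Pleistocene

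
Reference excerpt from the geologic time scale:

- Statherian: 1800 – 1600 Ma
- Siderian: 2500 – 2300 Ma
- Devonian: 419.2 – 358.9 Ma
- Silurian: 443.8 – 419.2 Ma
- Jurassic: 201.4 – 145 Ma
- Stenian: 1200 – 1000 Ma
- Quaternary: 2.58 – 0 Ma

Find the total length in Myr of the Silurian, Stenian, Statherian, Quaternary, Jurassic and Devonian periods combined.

543.88 million years

Each duration: Silurian = 24.6; Stenian = 200; Statherian = 200; Quaternary = 2.58; Jurassic = 56.4; Devonian = 60.3.
Sum: 24.6 + 200 + 200 + 2.58 + 56.4 + 60.3 = 543.88 Myr.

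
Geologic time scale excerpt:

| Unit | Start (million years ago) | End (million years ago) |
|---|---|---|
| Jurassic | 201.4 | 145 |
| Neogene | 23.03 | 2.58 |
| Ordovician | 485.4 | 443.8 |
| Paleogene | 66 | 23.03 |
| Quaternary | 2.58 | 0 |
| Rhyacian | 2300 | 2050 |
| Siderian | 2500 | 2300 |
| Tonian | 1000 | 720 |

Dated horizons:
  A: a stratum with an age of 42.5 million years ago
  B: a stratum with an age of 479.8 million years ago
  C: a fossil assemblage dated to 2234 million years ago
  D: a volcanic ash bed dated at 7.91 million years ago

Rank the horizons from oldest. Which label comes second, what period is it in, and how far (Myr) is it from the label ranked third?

Sorted oldest-first by Ma: C (2234), B (479.8), A (42.5), D (7.91).
The second oldest is B at 479.8 Ma, which lies in 485.4–443.8 Ma: the Ordovician.
The third oldest is A at 42.5 Ma; separation = |479.8 − 42.5| = 437.3 Myr.

B, in the Ordovician; 437.3 million years to A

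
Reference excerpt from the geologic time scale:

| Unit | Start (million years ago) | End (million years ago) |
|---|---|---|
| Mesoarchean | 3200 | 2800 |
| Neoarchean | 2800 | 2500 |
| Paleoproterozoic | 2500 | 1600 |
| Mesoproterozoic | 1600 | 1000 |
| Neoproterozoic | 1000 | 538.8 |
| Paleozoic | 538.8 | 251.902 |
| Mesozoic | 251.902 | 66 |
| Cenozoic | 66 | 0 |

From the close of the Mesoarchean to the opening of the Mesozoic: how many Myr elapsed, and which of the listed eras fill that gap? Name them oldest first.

End of Mesoarchean = 2800 Ma; start of Mesozoic = 251.902 Ma.
Gap = 2800 − 251.902 = 2548.098 Myr.
Eras wholly inside 2800–251.902 Ma: Neoarchean (2800–2500), Paleoproterozoic (2500–1600), Mesoproterozoic (1600–1000), Neoproterozoic (1000–538.8), Paleozoic (538.8–251.902).

2548.098 million years; Neoarchean, Paleoproterozoic, Mesoproterozoic, Neoproterozoic, Paleozoic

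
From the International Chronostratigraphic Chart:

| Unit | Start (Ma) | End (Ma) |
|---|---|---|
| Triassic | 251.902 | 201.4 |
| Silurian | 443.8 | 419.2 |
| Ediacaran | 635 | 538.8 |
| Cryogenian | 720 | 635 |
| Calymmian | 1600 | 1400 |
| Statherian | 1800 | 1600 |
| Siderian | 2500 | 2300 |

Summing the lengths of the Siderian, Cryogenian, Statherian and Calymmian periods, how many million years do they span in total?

685 million years

Each duration: Siderian = 200; Cryogenian = 85; Statherian = 200; Calymmian = 200.
Sum: 200 + 85 + 200 + 200 = 685 Myr.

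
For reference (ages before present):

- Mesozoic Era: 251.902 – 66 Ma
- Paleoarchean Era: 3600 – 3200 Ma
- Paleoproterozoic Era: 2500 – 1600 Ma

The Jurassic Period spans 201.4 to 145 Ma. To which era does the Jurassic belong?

The Jurassic (201.4–145 Ma) lies entirely within 251.902–66 Ma, the Mesozoic Era.

Mesozoic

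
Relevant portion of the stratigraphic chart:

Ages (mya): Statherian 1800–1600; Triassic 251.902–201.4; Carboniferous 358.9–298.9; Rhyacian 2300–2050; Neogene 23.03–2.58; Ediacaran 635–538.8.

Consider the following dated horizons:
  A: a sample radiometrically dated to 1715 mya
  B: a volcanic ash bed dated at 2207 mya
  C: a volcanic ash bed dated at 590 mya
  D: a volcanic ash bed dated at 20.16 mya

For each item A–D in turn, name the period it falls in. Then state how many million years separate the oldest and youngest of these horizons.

Match each age against the start–end ranges in the excerpt: A = 1715 Ma → Statherian (1800–1600); B = 2207 Ma → Rhyacian (2300–2050); C = 590 Ma → Ediacaran (635–538.8); D = 20.16 Ma → Neogene (23.03–2.58).
The largest age is 2207 Ma and the smallest is 20.16 Ma; their difference is 2186.84 Myr.

A — Statherian; B — Rhyacian; C — Ediacaran; D — Neogene; span 2186.84 million years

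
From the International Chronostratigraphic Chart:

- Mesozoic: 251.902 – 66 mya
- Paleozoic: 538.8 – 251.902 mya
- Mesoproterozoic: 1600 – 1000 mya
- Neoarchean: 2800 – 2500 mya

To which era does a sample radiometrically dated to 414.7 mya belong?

Paleozoic

414.7 Ma lies between 538.8 and 251.902 Ma, so it falls in the Paleozoic.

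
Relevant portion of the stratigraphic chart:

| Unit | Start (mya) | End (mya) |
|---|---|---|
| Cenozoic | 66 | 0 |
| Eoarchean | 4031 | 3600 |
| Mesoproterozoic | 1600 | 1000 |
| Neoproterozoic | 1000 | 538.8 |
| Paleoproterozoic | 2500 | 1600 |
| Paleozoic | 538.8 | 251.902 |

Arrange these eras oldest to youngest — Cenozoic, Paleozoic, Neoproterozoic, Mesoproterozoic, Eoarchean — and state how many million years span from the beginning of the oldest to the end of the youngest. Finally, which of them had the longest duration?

From the excerpt: Cenozoic 66–0; Paleozoic 538.8–251.902; Neoproterozoic 1000–538.8; Mesoproterozoic 1600–1000; Eoarchean 4031–3600 (Ma).
Larger Ma is earlier, so the oldest is Eoarchean and the youngest is Cenozoic; oldest to youngest: Eoarchean, Mesoproterozoic, Neoproterozoic, Paleozoic, Cenozoic.
Oldest start 4031 minus youngest end 0 gives 4031 Myr overall.
Individual lengths (start − end): Paleozoic 286.898; Neoproterozoic 461.2; Eoarchean 431; Mesoproterozoic 600; Cenozoic 66. The largest is Mesoproterozoic at 600 Myr.

Eoarchean → Mesoproterozoic → Neoproterozoic → Paleozoic → Cenozoic; total span 4031 Myr; longest is Mesoproterozoic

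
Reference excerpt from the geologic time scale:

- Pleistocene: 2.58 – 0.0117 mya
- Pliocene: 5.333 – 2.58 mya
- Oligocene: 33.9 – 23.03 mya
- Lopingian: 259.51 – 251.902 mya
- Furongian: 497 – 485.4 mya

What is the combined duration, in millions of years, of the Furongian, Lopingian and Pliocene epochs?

21.961 million years

Each duration: Furongian = 11.6; Lopingian = 7.608; Pliocene = 2.753.
Sum: 11.6 + 7.608 + 2.753 = 21.961 Myr.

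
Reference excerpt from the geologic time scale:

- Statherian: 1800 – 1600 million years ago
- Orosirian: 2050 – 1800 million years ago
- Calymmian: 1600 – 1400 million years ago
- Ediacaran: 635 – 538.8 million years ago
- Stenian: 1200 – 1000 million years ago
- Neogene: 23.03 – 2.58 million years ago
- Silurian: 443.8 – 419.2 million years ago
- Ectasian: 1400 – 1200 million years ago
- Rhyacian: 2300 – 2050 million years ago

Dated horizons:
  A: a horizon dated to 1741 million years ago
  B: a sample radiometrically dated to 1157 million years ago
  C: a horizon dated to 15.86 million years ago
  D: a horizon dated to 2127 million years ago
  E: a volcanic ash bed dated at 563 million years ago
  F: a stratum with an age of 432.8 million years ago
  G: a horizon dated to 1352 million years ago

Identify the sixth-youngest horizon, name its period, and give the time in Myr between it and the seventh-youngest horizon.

Smaller Ma means younger, so youngest first: C 15.86 < F 432.8 < E 563 < B 1157 < G 1352 < A 1741 < D 2127.
Counting 6 along gives A (1741 Ma); the excerpt puts that inside the Statherian, 1800–1600 Ma.
Next in line is D (2127 Ma), and 2127 − 1741 = 386 Myr.

A, in the Statherian; 386 million years to D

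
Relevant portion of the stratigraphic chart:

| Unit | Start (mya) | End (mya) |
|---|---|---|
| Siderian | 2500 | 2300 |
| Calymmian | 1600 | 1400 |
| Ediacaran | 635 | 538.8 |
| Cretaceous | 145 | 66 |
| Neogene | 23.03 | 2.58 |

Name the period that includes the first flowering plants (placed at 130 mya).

Cretaceous

130 Ma lies between 145 and 66 Ma, so it falls in the Cretaceous.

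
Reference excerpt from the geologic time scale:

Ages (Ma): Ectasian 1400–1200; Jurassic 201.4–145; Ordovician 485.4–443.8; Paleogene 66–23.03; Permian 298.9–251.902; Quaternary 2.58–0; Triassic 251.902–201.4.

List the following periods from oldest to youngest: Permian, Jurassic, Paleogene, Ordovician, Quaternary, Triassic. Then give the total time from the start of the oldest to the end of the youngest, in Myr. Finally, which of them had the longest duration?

Start ages (Ma): Ordovician 485.4, Permian 298.9, Triassic 251.902, Jurassic 201.4, Paleogene 66, Quaternary 2.58.
Ordered oldest to youngest: Ordovician, Permian, Triassic, Jurassic, Paleogene, Quaternary.
Span = 485.4 − 0 = 485.4 Myr.
Durations: Triassic 50.502, Permian 46.998, Ordovician 41.6, Paleogene 42.97, Jurassic 56.4, Quaternary 2.58 → longest is Jurassic (56.4 Myr).

Ordovician, Permian, Triassic, Jurassic, Paleogene, Quaternary; total span 485.4 Myr; longest is Jurassic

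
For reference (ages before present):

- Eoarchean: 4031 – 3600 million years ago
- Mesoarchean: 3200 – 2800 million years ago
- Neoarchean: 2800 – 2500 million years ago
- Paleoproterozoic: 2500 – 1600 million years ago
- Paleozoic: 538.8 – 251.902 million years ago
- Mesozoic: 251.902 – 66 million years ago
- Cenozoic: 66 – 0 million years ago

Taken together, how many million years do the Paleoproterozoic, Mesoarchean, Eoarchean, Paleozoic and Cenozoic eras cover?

Duration is start − end for each: (2500 − 1600) + (3200 − 2800) + (4031 − 3600) + (538.8 − 251.902) + (66 − 0).
That is 900 + 400 + 431 + 286.898 + 66, which totals 2083.898 million years.

2083.898 million years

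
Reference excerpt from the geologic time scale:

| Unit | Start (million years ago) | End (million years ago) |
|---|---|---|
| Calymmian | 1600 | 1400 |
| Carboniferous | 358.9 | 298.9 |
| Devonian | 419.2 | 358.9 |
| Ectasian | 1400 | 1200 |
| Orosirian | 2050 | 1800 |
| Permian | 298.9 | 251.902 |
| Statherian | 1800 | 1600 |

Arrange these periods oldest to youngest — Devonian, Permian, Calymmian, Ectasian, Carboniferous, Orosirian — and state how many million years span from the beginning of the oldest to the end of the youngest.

Start ages (Ma): Orosirian 2050, Calymmian 1600, Ectasian 1400, Devonian 419.2, Carboniferous 358.9, Permian 298.9.
Ordered oldest to youngest: Orosirian, Calymmian, Ectasian, Devonian, Carboniferous, Permian.
Span = 2050 − 251.902 = 1798.098 Myr.

Orosirian → Calymmian → Ectasian → Devonian → Carboniferous → Permian; total span 1798.098 Myr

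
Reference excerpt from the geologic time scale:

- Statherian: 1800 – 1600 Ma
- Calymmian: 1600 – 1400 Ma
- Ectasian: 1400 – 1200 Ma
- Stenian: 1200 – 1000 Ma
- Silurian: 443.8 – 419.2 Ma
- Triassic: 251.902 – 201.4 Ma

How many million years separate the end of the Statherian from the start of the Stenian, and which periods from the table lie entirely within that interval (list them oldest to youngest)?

400 million years; Calymmian, Ectasian

The Statherian closes at 1600 Ma and the Stenian opens at 1200 Ma, so the interval is 1600 − 1200 = 400 Myr.
A period fits inside if it starts at or after 1600 Ma and ends at or before 1200 Ma; oldest first that gives Calymmian, Ectasian.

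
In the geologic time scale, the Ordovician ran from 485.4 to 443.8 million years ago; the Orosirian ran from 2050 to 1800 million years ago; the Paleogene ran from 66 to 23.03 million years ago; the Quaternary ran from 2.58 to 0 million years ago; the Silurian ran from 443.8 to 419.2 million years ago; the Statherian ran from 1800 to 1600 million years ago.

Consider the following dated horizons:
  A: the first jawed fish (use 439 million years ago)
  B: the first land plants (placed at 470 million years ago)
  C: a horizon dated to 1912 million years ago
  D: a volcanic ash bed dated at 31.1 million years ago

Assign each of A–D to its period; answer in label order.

A — Silurian; B — Ordovician; C — Orosirian; D — Paleogene

A: 439 Ma lies in 443.8–419.2 Ma, so Silurian.
B: 470 Ma lies in 485.4–443.8 Ma, so Ordovician.
C: 1912 Ma lies in 2050–1800 Ma, so Orosirian.
D: 31.1 Ma lies in 66–23.03 Ma, so Paleogene.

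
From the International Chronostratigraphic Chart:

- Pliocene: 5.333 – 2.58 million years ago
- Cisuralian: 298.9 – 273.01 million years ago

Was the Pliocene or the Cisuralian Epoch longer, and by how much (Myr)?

Cisuralian, by 23.137 million years

Pliocene: 5.333 − 2.58 = 2.753 Myr.
Cisuralian: 298.9 − 273.01 = 25.89 Myr.
Difference: 25.89 − 2.753 = 23.137 Myr, so the Cisuralian was longer.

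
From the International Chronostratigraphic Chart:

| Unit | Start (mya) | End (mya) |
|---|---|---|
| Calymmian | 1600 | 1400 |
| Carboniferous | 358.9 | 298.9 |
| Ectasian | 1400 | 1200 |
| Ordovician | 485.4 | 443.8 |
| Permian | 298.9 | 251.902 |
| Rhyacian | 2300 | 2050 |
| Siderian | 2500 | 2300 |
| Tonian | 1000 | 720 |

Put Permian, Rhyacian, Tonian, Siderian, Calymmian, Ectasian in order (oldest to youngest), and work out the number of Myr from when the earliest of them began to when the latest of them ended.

Start ages (Ma): Siderian 2500, Rhyacian 2300, Calymmian 1600, Ectasian 1400, Tonian 1000, Permian 298.9.
Ordered oldest to youngest: Siderian, Rhyacian, Calymmian, Ectasian, Tonian, Permian.
Span = 2500 − 251.902 = 2248.098 Myr.

Siderian → Rhyacian → Calymmian → Ectasian → Tonian → Permian; total span 2248.098 Myr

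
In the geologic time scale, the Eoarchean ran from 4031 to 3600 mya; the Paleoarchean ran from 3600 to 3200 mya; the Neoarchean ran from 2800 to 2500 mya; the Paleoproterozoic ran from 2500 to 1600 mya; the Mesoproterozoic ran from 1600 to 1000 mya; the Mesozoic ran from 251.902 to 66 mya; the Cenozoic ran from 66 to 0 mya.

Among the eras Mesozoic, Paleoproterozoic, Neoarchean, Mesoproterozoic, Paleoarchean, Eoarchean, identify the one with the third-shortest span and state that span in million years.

Durations: Mesozoic 185.902; Paleoproterozoic 900; Neoarchean 300; Mesoproterozoic 600; Paleoarchean 400; Eoarchean 431 Myr.
Sorted shortest-first: Mesozoic (185.902), Neoarchean (300), Paleoarchean (400), Eoarchean (431), Mesoproterozoic (600), Paleoproterozoic (900).
The third shortest is Paleoarchean at 400 Myr.

Paleoarchean, 400 million years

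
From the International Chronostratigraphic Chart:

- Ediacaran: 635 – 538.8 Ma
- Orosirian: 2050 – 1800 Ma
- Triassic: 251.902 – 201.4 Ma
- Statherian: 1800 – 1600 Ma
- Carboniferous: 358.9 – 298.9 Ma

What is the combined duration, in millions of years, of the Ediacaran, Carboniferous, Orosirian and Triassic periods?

Each duration: Ediacaran = 96.2; Carboniferous = 60; Orosirian = 250; Triassic = 50.502.
Sum: 96.2 + 60 + 250 + 50.502 = 456.702 Myr.

456.702 million years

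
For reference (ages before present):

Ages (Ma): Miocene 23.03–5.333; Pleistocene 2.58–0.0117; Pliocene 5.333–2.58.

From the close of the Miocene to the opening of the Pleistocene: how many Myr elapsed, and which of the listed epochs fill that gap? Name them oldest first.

2.753 million years; Pliocene

End of Miocene = 5.333 Ma; start of Pleistocene = 2.58 Ma.
Gap = 5.333 − 2.58 = 2.753 Myr.
Epochs wholly inside 5.333–2.58 Ma: Pliocene (5.333–2.58).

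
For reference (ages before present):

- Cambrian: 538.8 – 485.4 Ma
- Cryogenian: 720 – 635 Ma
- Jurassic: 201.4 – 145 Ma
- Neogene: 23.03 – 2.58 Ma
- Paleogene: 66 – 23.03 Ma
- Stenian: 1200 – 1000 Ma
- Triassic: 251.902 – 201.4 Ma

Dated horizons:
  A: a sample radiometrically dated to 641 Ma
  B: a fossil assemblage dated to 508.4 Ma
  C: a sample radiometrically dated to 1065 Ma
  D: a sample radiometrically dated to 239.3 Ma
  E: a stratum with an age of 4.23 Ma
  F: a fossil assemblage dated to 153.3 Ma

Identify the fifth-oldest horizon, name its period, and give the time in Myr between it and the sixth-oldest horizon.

Sorted oldest-first by Ma: C (1065), A (641), B (508.4), D (239.3), F (153.3), E (4.23).
The fifth oldest is F at 153.3 Ma, which lies in 201.4–145 Ma: the Jurassic.
The sixth oldest is E at 4.23 Ma; separation = |153.3 − 4.23| = 149.07 Myr.

F, in the Jurassic; 149.07 million years to E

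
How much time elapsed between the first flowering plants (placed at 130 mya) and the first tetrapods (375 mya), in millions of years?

375 − 130 = 245 million years.

245 million years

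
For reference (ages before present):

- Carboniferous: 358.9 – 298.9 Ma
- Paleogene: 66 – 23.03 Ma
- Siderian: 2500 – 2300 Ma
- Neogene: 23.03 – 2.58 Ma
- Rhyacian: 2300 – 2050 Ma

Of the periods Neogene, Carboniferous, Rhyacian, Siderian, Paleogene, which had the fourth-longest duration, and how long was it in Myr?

Paleogene, 42.97 million years

Start − end for each: Neogene 23.03 − 2.58 = 20.45; Carboniferous 358.9 − 298.9 = 60; Rhyacian 2300 − 2050 = 250; Siderian 2500 − 2300 = 200; Paleogene 66 − 23.03 = 42.97.
Ranking these from longest: Rhyacian > Siderian > Carboniferous > Paleogene > Neogene.
Position 4 in that ranking is Paleogene, which lasted 42.97 Myr.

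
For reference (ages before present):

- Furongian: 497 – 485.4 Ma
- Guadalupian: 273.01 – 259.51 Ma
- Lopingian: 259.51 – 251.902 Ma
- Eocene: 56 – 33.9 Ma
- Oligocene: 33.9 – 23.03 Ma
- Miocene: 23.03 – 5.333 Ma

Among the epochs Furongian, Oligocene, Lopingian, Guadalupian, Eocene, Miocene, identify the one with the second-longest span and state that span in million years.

Miocene, 17.697 million years

Start − end for each: Furongian 497 − 485.4 = 11.6; Oligocene 33.9 − 23.03 = 10.87; Lopingian 259.51 − 251.902 = 7.608; Guadalupian 273.01 − 259.51 = 13.5; Eocene 56 − 33.9 = 22.1; Miocene 23.03 − 5.333 = 17.697.
Ranking these from longest: Eocene > Miocene > Guadalupian > Furongian > Oligocene > Lopingian.
Position 2 in that ranking is Miocene, which lasted 17.697 Myr.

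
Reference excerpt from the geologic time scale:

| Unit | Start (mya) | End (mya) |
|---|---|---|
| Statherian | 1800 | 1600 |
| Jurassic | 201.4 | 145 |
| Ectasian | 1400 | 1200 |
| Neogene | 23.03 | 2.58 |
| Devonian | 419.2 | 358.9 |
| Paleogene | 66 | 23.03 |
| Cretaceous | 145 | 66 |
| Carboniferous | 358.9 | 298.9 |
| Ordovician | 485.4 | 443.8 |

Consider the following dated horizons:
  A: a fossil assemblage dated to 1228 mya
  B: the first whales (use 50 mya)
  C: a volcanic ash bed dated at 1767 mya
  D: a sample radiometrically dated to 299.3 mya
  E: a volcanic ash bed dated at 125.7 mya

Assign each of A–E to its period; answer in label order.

A: 1228 Ma lies in 1400–1200 Ma, so Ectasian.
B: 50 Ma lies in 66–23.03 Ma, so Paleogene.
C: 1767 Ma lies in 1800–1600 Ma, so Statherian.
D: 299.3 Ma lies in 358.9–298.9 Ma, so Carboniferous.
E: 125.7 Ma lies in 145–66 Ma, so Cretaceous.

A — Ectasian; B — Paleogene; C — Statherian; D — Carboniferous; E — Cretaceous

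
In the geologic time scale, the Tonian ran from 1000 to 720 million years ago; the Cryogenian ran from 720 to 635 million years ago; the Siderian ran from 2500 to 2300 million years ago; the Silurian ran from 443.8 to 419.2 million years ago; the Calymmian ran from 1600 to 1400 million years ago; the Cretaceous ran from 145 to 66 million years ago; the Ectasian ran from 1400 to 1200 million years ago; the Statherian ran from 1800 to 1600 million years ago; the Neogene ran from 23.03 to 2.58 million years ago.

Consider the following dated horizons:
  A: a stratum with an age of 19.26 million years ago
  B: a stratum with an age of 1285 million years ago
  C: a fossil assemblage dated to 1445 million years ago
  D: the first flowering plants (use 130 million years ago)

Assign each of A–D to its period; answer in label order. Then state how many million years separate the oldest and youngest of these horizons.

A — Neogene; B — Ectasian; C — Calymmian; D — Cretaceous; span 1425.74 million years

Match each age against the start–end ranges in the excerpt: A = 19.26 Ma → Neogene (23.03–2.58); B = 1285 Ma → Ectasian (1400–1200); C = 1445 Ma → Calymmian (1600–1400); D = 130 Ma → Cretaceous (145–66).
The largest age is 1445 Ma and the smallest is 19.26 Ma; their difference is 1425.74 Myr.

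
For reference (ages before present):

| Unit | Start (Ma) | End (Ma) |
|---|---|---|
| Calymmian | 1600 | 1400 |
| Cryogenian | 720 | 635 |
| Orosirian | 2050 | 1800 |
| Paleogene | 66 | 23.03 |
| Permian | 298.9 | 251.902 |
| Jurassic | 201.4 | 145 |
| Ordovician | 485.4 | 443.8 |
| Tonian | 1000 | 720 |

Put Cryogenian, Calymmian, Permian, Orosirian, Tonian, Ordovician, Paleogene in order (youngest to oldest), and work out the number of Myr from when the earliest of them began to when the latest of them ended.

Start ages (Ma): Orosirian 2050, Calymmian 1600, Tonian 1000, Cryogenian 720, Ordovician 485.4, Permian 298.9, Paleogene 66.
Ordered youngest to oldest: Paleogene, Permian, Ordovician, Cryogenian, Tonian, Calymmian, Orosirian.
Span = 2050 − 23.03 = 2026.97 Myr.

Paleogene, Permian, Ordovician, Cryogenian, Tonian, Calymmian, Orosirian; total span 2026.97 Myr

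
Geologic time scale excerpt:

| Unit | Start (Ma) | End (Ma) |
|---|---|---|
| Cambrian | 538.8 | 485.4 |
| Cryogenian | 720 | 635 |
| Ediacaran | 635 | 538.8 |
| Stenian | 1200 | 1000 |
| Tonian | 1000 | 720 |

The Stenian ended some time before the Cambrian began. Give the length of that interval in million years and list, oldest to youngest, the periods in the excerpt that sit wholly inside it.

The Stenian closes at 1000 Ma and the Cambrian opens at 538.8 Ma, so the interval is 1000 − 538.8 = 461.2 Myr.
A period fits inside if it starts at or after 1000 Ma and ends at or before 538.8 Ma; oldest first that gives Tonian, Cryogenian, Ediacaran.

461.2 million years; Tonian, Cryogenian, Ediacaran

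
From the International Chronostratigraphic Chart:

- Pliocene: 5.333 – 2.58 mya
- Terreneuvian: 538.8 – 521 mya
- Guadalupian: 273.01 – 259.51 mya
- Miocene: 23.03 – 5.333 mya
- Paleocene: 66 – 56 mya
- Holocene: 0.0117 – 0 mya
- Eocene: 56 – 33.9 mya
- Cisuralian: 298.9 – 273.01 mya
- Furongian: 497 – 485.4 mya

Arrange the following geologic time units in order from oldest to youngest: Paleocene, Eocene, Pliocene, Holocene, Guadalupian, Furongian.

Furongian, then Guadalupian, then Paleocene, then Eocene, then Pliocene, then Holocene

Sorting by start age (descending Ma, since larger Ma = older): Furongian began 497, Guadalupian began 273.01, Paleocene began 66, Eocene began 56, Pliocene began 5.333, Holocene began 0.0117.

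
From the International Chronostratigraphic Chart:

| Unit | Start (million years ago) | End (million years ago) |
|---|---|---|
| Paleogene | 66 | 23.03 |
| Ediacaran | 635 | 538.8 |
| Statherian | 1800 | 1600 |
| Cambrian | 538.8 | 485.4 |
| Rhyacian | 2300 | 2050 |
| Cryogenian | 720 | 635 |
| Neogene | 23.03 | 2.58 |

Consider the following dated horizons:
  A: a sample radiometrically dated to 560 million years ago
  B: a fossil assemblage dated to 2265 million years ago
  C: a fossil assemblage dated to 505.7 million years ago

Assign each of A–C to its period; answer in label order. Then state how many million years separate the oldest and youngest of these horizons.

A — Ediacaran; B — Rhyacian; C — Cambrian; span 1759.3 million years

A: 560 Ma lies in 635–538.8 Ma, so Ediacaran.
B: 2265 Ma lies in 2300–2050 Ma, so Rhyacian.
C: 505.7 Ma lies in 538.8–485.4 Ma, so Cambrian.
Oldest = 2265 Ma, youngest = 505.7 Ma → span 1759.3 Myr.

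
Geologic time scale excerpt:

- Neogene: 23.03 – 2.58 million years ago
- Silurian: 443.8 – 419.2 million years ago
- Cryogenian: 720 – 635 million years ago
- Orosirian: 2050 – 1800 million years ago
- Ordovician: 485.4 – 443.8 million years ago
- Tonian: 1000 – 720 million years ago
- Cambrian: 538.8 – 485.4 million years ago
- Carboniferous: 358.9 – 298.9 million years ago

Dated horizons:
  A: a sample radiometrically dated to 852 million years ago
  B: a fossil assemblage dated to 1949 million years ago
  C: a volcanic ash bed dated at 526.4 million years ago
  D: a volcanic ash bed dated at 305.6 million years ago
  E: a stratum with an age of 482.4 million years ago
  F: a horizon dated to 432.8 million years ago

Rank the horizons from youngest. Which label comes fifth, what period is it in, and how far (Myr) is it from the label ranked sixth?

Sorted youngest-first by Ma: D (305.6), F (432.8), E (482.4), C (526.4), A (852), B (1949).
The fifth youngest is A at 852 Ma, which lies in 1000–720 Ma: the Tonian.
The sixth youngest is B at 1949 Ma; separation = |852 − 1949| = 1097 Myr.

A, in the Tonian; 1097 million years to B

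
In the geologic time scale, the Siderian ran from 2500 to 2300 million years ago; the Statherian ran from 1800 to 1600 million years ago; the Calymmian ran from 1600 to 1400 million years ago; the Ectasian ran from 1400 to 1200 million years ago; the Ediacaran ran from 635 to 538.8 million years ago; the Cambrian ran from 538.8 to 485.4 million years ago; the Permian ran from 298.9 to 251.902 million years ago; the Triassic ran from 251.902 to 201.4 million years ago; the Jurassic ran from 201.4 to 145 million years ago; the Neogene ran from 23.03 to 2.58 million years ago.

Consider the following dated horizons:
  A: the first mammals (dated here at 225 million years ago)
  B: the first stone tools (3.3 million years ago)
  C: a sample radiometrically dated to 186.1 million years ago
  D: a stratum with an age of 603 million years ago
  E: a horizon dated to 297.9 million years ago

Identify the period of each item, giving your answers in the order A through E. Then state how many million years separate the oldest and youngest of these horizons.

Match each age against the start–end ranges in the excerpt: A = 225 Ma → Triassic (251.902–201.4); B = 3.3 Ma → Neogene (23.03–2.58); C = 186.1 Ma → Jurassic (201.4–145); D = 603 Ma → Ediacaran (635–538.8); E = 297.9 Ma → Permian (298.9–251.902).
The largest age is 603 Ma and the smallest is 3.3 Ma; their difference is 599.7 Myr.

A — Triassic; B — Neogene; C — Jurassic; D — Ediacaran; E — Permian; span 599.7 million years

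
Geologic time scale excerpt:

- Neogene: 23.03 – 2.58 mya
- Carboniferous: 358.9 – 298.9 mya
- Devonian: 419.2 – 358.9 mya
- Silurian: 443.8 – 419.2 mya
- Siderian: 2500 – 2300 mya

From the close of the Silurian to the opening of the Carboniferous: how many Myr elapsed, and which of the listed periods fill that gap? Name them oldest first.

End of Silurian = 419.2 Ma; start of Carboniferous = 358.9 Ma.
Gap = 419.2 − 358.9 = 60.3 Myr.
Periods wholly inside 419.2–358.9 Ma: Devonian (419.2–358.9).

60.3 million years; Devonian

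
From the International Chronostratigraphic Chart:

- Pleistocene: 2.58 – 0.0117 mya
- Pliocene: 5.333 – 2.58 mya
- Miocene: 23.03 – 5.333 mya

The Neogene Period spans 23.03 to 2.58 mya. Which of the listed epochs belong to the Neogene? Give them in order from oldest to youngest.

Miocene, Pliocene

Epochs with both bounds inside 23.03–2.58 Ma: Miocene (23.03–5.333), Pliocene (5.333–2.58).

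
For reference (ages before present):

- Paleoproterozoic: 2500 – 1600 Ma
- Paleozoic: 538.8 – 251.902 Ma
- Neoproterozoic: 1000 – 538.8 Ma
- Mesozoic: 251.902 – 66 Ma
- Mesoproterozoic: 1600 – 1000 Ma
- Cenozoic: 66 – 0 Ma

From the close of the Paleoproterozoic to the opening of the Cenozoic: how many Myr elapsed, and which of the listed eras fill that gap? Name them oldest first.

1534 million years; Mesoproterozoic, Neoproterozoic, Paleozoic, Mesozoic

The Paleoproterozoic closes at 1600 Ma and the Cenozoic opens at 66 Ma, so the interval is 1600 − 66 = 1534 Myr.
An era fits inside if it starts at or after 1600 Ma and ends at or before 66 Ma; oldest first that gives Mesoproterozoic, Neoproterozoic, Paleozoic, Mesozoic.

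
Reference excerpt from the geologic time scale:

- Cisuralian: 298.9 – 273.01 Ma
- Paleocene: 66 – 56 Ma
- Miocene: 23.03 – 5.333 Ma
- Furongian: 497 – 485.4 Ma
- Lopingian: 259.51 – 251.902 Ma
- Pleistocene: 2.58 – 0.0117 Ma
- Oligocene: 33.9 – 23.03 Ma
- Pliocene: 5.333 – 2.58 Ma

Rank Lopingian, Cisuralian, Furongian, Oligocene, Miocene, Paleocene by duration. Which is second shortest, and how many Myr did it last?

Start − end for each: Lopingian 259.51 − 251.902 = 7.608; Cisuralian 298.9 − 273.01 = 25.89; Furongian 497 − 485.4 = 11.6; Oligocene 33.9 − 23.03 = 10.87; Miocene 23.03 − 5.333 = 17.697; Paleocene 66 − 56 = 10.
Ranking these from shortest: Lopingian < Paleocene < Oligocene < Furongian < Miocene < Cisuralian.
Position 2 in that ranking is Paleocene, which lasted 10 Myr.

Paleocene, 10 million years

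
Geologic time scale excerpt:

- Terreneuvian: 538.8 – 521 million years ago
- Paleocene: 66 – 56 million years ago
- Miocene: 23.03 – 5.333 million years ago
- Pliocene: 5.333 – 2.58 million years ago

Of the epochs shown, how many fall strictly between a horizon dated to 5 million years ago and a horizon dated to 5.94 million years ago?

Checking each listed span, none has both start < 5.94 Ma and end > 5 Ma — every epoch straddles one of the two dates or lies outside them — so the count is 0.

0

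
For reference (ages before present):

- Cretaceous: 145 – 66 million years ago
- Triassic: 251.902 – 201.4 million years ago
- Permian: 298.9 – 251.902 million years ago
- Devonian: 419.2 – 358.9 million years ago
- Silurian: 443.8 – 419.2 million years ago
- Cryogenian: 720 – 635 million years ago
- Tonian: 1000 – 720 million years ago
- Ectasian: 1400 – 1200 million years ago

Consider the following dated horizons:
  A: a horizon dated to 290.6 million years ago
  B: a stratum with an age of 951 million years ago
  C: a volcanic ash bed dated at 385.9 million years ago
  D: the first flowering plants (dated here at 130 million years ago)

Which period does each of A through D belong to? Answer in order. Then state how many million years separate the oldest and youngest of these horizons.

A — Permian; B — Tonian; C — Devonian; D — Cretaceous; span 821 million years

A: 290.6 Ma lies in 298.9–251.902 Ma, so Permian.
B: 951 Ma lies in 1000–720 Ma, so Tonian.
C: 385.9 Ma lies in 419.2–358.9 Ma, so Devonian.
D: 130 Ma lies in 145–66 Ma, so Cretaceous.
Oldest = 951 Ma, youngest = 130 Ma → span 821 Myr.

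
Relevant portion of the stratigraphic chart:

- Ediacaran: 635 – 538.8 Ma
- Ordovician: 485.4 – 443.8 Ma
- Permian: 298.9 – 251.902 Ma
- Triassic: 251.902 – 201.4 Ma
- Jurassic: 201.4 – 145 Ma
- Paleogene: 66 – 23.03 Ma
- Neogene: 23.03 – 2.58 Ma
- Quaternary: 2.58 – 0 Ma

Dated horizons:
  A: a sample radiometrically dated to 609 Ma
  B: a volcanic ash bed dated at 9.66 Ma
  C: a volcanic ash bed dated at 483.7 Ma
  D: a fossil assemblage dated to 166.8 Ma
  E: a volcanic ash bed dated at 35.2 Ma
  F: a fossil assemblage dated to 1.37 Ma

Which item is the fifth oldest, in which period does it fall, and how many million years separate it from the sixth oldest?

B, in the Neogene; 8.29 million years to F

Larger Ma means older, so oldest first: A 609 > C 483.7 > D 166.8 > E 35.2 > B 9.66 > F 1.37.
Counting 5 along gives B (9.66 Ma); the excerpt puts that inside the Neogene, 23.03–2.58 Ma.
Next in line is F (1.37 Ma), and 9.66 − 1.37 = 8.29 Myr.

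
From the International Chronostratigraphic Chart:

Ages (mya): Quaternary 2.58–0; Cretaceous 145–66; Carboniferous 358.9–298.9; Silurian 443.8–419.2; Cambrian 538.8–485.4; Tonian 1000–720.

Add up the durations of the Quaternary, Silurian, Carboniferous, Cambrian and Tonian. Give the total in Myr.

420.58 million years

Duration is start − end for each: (2.58 − 0) + (443.8 − 419.2) + (358.9 − 298.9) + (538.8 − 485.4) + (1000 − 720).
That is 2.58 + 24.6 + 60 + 53.4 + 280, which totals 420.58 million years.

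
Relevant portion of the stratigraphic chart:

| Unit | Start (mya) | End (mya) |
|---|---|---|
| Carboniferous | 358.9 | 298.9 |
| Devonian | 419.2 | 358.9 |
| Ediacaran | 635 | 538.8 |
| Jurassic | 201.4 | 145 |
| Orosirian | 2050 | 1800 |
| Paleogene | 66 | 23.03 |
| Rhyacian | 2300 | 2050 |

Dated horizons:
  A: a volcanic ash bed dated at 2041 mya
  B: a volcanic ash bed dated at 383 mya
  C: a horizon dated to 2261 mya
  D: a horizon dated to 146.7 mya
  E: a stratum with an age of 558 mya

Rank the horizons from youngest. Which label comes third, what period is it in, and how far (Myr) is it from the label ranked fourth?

Smaller Ma means younger, so youngest first: D 146.7 < B 383 < E 558 < A 2041 < C 2261.
Counting 3 along gives E (558 Ma); the excerpt puts that inside the Ediacaran, 635–538.8 Ma.
Next in line is A (2041 Ma), and 2041 − 558 = 1483 Myr.

E, in the Ediacaran; 1483 million years to A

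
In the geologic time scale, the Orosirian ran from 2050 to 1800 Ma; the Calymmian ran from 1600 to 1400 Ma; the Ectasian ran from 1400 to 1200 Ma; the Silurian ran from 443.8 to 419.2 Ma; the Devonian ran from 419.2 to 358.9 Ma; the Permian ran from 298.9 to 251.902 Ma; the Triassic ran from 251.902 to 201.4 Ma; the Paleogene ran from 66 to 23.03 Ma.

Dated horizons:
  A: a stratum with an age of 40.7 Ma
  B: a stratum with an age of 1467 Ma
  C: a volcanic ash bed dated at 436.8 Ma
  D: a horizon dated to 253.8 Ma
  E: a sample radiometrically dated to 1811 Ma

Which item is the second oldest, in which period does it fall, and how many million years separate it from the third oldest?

Sorted oldest-first by Ma: E (1811), B (1467), C (436.8), D (253.8), A (40.7).
The second oldest is B at 1467 Ma, which lies in 1600–1400 Ma: the Calymmian.
The third oldest is C at 436.8 Ma; separation = |1467 − 436.8| = 1030.2 Myr.

B, in the Calymmian; 1030.2 million years to C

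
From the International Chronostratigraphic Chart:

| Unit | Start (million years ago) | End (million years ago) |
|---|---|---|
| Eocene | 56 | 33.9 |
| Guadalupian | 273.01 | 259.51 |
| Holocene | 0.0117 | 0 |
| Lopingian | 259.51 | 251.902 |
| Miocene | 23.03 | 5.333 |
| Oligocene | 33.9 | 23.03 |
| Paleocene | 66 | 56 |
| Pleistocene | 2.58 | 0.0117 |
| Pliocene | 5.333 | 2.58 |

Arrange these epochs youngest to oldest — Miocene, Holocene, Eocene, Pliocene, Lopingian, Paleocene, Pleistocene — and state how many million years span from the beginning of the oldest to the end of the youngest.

From the excerpt: Miocene 23.03–5.333; Holocene 0.0117–0; Eocene 56–33.9; Pliocene 5.333–2.58; Lopingian 259.51–251.902; Paleocene 66–56; Pleistocene 2.58–0.0117 (Ma).
Larger Ma is earlier, so the oldest is Lopingian and the youngest is Holocene; youngest to oldest: Holocene, Pleistocene, Pliocene, Miocene, Eocene, Paleocene, Lopingian.
Oldest start 259.51 minus youngest end 0 gives 259.51 Myr overall.

Holocene → Pleistocene → Pliocene → Miocene → Eocene → Paleocene → Lopingian; total span 259.51 Myr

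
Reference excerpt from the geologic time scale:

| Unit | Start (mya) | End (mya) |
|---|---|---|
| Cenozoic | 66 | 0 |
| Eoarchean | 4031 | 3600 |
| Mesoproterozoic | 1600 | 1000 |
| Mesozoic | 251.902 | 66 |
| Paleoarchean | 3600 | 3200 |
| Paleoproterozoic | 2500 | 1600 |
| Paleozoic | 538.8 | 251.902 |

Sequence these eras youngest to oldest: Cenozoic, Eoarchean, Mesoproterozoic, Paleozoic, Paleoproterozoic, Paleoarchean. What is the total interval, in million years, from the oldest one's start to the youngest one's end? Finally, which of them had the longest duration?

From the excerpt: Cenozoic 66–0; Eoarchean 4031–3600; Mesoproterozoic 1600–1000; Paleozoic 538.8–251.902; Paleoproterozoic 2500–1600; Paleoarchean 3600–3200 (Ma).
Larger Ma is earlier, so the oldest is Eoarchean and the youngest is Cenozoic; youngest to oldest: Cenozoic, Paleozoic, Mesoproterozoic, Paleoproterozoic, Paleoarchean, Eoarchean.
Oldest start 4031 minus youngest end 0 gives 4031 Myr overall.
Individual lengths (start − end): Paleozoic 286.898; Cenozoic 66; Eoarchean 431; Paleoproterozoic 900; Mesoproterozoic 600; Paleoarchean 400. The largest is Paleoproterozoic at 900 Myr.

Cenozoic, Paleozoic, Mesoproterozoic, Paleoproterozoic, Paleoarchean, Eoarchean; total span 4031 Myr; longest is Paleoproterozoic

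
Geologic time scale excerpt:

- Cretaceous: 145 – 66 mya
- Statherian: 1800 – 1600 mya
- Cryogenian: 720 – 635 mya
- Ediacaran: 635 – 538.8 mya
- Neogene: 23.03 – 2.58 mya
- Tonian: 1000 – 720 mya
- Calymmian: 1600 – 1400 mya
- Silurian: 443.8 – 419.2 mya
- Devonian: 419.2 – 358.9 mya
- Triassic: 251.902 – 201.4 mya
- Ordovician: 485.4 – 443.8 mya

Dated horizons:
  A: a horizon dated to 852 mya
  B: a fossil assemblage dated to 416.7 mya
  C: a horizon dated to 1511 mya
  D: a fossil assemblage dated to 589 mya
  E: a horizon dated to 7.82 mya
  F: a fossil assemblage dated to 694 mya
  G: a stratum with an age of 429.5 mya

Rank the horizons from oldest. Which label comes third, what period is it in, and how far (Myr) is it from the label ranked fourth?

Larger Ma means older, so oldest first: C 1511 > A 852 > F 694 > D 589 > G 429.5 > B 416.7 > E 7.82.
Counting 3 along gives F (694 Ma); the excerpt puts that inside the Cryogenian, 720–635 Ma.
Next in line is D (589 Ma), and 694 − 589 = 105 Myr.

F, in the Cryogenian; 105 million years to D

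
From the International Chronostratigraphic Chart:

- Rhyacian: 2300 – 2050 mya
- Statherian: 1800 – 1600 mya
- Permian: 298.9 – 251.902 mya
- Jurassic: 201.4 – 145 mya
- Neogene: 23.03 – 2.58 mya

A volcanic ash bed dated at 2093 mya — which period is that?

Rhyacian

2093 Ma lies between 2300 and 2050 Ma, so it falls in the Rhyacian.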